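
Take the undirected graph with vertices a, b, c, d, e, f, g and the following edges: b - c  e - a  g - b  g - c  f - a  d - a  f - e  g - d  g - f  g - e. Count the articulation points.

Removing g increases the component count from 1 to 2, so g is a cut vertex.
By contrast removing e leaves 1 component; it is not a cut vertex. No other vertex is a cut vertex either.

1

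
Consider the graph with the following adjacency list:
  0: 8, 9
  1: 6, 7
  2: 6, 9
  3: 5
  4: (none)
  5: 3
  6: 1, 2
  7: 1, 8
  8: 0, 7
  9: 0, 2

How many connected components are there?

3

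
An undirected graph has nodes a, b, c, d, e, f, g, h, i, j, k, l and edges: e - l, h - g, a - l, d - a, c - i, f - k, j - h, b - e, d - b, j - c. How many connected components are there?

Starting from f we can reach f, k. That is one component of size 2.
Starting from a we can reach a, b, d, e, l. That is one component of size 5.
Starting from c we can reach c, g, h, i, j. That is one component of size 5.
Total: 3 components.

3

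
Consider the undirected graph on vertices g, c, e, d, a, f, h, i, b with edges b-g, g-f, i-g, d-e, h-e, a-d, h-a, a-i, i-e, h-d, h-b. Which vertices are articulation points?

g

Removing g increases the component count from 2 to 3, so g is a cut vertex.
By contrast removing h leaves 2 components; it is not a cut vertex. No other vertex is a cut vertex either.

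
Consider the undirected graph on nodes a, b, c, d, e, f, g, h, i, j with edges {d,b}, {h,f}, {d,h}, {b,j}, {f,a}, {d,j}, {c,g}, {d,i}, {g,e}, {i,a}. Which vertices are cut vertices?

Removing d increases the component count from 2 to 3, so d is a cut vertex.
Removing g increases the component count from 2 to 3, so g is a cut vertex.
By contrast removing h leaves 2 components; it is not a cut vertex. No other vertex is a cut vertex either.

d, g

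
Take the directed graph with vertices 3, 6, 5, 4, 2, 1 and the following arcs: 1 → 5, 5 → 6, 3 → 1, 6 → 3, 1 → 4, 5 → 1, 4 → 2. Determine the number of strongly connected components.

3

{1, 3, 5, 6} are all mutually reachable — one SCC of size 4.
{4} is an SCC by itself.
{2} is an SCC by itself.
That gives 3 strongly connected components.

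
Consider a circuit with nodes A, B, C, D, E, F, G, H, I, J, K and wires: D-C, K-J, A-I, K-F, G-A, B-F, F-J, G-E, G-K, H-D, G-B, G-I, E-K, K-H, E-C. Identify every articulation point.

G

Removing G increases the component count from 1 to 2, so G is a cut vertex.
By contrast removing E leaves 1 component; it is not a cut vertex. No other vertex is a cut vertex either.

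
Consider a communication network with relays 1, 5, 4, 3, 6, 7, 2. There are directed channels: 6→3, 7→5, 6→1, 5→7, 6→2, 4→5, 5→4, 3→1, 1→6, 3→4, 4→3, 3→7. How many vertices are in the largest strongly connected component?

{1, 3, 4, 5, 6, 7} are all mutually reachable — one SCC of size 6.
{2} is an SCC by itself.
The largest has 6 vertices.

6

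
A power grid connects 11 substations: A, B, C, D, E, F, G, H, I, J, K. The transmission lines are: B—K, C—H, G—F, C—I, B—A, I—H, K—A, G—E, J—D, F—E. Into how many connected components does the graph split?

4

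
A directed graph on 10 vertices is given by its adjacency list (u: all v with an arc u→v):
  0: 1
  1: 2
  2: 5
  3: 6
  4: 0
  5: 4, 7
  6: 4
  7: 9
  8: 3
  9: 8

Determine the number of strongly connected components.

1

{0, 1, 2, 3, 4, 5, 6, 7, 8, 9} are all mutually reachable — one SCC of size 10.
That gives 1 strongly connected component.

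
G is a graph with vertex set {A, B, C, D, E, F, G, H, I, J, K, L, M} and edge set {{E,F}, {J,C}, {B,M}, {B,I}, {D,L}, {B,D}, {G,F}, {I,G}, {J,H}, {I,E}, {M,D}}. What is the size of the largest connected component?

8

K is isolated — a component by itself.
A is isolated — a component by itself.
Starting from C we can reach C, H, J. That is one component of size 3.
Starting from B we can reach B, D, E, F, G, I, L, M. That is one component of size 8.
The largest has 8 vertices.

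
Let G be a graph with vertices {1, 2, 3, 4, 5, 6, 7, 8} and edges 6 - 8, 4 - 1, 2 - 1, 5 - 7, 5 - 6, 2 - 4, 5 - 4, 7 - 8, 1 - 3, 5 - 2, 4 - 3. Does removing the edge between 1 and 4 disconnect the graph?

After removing 1 - 4, the path 1-2-4 still connects them, so the edge is not a bridge.

No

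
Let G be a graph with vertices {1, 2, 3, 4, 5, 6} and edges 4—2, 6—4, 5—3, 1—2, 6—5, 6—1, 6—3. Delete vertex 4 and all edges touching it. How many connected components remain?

1

With 4 gone, the remaining components are: {1, 2, 3, 5, 6}.
That is 1 component.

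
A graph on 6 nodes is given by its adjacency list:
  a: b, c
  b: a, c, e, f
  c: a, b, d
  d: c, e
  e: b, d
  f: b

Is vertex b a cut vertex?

Yes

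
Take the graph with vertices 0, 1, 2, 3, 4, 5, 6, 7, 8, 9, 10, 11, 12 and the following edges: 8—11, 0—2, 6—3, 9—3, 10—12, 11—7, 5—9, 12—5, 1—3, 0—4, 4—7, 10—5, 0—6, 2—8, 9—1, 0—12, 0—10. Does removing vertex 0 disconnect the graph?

Deleting 0 raises the number of components from 1 to 2, so 0 is a cut vertex.

Yes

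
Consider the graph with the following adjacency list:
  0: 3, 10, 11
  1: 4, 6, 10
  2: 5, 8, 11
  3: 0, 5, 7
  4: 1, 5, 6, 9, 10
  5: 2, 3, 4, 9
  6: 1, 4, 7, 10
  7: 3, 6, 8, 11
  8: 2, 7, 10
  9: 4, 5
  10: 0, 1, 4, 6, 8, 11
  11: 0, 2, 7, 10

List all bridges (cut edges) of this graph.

none

The edges on the cycle 3-5-2-8-7-3 are not bridges since each lies on that cycle.
Every edge lies on some cycle, so there are no bridges.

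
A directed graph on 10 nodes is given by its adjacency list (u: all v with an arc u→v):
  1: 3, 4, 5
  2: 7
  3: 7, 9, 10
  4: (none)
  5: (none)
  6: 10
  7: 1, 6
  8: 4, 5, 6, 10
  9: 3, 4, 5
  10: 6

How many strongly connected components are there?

6

{1, 3, 7, 9} are all mutually reachable — one SCC of size 4.
{6, 10} are all mutually reachable — one SCC of size 2.
{2} is an SCC by itself.
{8} is an SCC by itself.
{4} is an SCC by itself.
(and 1 more singleton SCC)
That gives 6 strongly connected components.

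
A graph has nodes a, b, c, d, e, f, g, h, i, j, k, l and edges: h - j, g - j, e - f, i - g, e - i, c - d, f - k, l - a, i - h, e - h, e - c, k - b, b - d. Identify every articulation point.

e

Removing e increases the component count from 2 to 3, so e is a cut vertex.
By contrast removing i leaves 2 components; it is not a cut vertex. No other vertex is a cut vertex either.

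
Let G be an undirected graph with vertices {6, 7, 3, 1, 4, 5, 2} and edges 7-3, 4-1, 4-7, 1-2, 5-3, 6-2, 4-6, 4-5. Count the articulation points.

Removing 4 increases the component count from 1 to 2, so 4 is a cut vertex.
By contrast removing 7 leaves 1 component; it is not a cut vertex. No other vertex is a cut vertex either.

1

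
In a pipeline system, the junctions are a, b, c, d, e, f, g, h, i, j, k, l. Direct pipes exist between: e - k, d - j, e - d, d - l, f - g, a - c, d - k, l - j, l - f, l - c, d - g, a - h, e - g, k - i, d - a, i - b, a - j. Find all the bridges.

The edges on the cycle d-a-c-l-d are not bridges since each lies on that cycle.
But removing k - i disconnects k from i; removing h - a disconnects h from a; removing b - i disconnects b from i — these are bridges.

a-h, b-i, i-k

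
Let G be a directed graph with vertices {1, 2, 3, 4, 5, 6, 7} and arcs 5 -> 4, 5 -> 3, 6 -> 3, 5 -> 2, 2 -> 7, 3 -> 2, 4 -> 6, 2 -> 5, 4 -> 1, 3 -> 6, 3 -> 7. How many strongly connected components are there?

3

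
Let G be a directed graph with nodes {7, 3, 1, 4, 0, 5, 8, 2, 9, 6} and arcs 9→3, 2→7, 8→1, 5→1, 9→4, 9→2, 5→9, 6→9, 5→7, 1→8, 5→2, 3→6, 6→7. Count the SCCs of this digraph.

{3, 6, 9} are all mutually reachable — one SCC of size 3.
{1, 8} are all mutually reachable — one SCC of size 2.
{4} is an SCC by itself.
{2} is an SCC by itself.
{0} is an SCC by itself.
(and 2 more singleton SCCs)
That gives 7 strongly connected components.

7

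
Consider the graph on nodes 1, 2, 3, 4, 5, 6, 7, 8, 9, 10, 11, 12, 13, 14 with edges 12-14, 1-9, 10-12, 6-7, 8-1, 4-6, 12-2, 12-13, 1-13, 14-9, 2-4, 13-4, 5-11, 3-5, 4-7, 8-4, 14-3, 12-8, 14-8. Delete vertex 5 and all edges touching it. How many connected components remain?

2

With 5 gone, the remaining components are: {11}; {1, 2, 3, 4, 6, 7, 8, 9, 10, 12, 13, 14}.
That is 2 components.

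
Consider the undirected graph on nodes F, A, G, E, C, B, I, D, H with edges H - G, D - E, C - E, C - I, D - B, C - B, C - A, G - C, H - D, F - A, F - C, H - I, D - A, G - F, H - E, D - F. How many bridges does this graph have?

The edges on the cycle D-F-C-B-D are not bridges since each lies on that cycle.
Every edge lies on some cycle, so there are no bridges.

0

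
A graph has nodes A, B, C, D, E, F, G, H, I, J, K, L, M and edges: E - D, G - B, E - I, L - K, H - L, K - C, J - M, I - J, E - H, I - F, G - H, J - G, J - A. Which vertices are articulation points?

Removing E increases the component count from 1 to 2, so E is a cut vertex.
Removing G increases the component count from 1 to 2, so G is a cut vertex.
Removing H increases the component count from 1 to 2, so H is a cut vertex.
Likewise I, J, K, L are cut vertices.
By contrast removing M leaves 1 component; it is not a cut vertex. No other vertex is a cut vertex either.

E, G, H, I, J, K, L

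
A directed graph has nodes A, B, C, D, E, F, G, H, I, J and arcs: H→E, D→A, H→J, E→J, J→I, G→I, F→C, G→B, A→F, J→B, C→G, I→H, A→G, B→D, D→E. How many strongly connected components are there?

{A, B, C, D, E, F, G, H, I, J} are all mutually reachable — one SCC of size 10.
That gives 1 strongly connected component.

1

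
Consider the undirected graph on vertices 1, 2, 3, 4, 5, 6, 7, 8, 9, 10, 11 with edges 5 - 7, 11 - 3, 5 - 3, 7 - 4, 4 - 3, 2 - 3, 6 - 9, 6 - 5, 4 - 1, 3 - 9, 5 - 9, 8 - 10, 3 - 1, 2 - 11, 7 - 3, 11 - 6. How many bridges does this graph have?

1

The edges on the cycle 5-7-4-1-3-5 are not bridges since each lies on that cycle.
But removing 8 - 10 disconnects 8 from 10 — this is a bridge.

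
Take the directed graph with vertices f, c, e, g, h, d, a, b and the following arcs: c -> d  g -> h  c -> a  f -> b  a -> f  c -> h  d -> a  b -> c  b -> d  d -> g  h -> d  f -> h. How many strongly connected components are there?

2

{a, b, c, d, f, g, h} are all mutually reachable — one SCC of size 7.
{e} is an SCC by itself.
That gives 2 strongly connected components.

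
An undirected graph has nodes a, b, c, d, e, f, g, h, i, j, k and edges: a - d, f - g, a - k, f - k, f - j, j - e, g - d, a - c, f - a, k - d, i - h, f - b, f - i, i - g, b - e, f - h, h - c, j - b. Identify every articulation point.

f

Removing f increases the component count from 1 to 2, so f is a cut vertex.
By contrast removing c leaves 1 component; it is not a cut vertex. No other vertex is a cut vertex either.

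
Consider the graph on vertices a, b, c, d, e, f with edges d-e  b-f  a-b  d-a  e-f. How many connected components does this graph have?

c is isolated — a component by itself.
Starting from a we can reach a, b, d, e, f. That is one component of size 5.
Total: 2 components.

2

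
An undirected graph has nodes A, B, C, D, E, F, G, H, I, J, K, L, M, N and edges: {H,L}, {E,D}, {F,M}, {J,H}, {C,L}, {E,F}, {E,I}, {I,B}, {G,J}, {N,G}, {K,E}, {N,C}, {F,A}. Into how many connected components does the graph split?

Starting from C we can reach C, G, H, J, L, N. That is one component of size 6.
Starting from A we can reach A, B, D, E, F, I, K, M. That is one component of size 8.
Total: 2 components.

2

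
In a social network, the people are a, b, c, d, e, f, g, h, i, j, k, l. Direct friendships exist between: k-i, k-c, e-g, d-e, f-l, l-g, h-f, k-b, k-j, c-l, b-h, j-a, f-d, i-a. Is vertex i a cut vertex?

No

Deleting i leaves 1 component (was 1) (its neighbors a, k remain connected to each other), so i is not a cut vertex.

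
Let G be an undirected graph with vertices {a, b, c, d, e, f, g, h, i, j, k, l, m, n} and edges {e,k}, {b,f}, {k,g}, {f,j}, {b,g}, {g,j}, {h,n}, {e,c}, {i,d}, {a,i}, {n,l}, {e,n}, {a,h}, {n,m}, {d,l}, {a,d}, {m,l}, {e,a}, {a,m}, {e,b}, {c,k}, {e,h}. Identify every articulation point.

Removing e increases the component count from 1 to 2, so e is a cut vertex.
By contrast removing m leaves 1 component; it is not a cut vertex. No other vertex is a cut vertex either.

e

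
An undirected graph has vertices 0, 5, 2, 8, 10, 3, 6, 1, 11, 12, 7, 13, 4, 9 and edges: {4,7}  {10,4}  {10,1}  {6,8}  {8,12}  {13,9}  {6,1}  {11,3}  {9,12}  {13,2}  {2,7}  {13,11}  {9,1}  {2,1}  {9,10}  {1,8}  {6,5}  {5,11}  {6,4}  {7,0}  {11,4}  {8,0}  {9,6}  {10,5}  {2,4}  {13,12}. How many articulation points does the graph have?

Removing 11 increases the component count from 1 to 2, so 11 is a cut vertex.
By contrast removing 10 leaves 1 component; it is not a cut vertex. No other vertex is a cut vertex either.

1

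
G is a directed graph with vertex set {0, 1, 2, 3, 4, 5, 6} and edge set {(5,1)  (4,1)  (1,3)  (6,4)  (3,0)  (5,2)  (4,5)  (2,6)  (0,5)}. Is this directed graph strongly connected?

From 2 we can reach every vertex (0, 1, 2, 3, 4, 5, 6), and every vertex can reach 2 (0, 1, 2, 3, 4, 5, 6). So the whole graph is one strongly connected component.

Yes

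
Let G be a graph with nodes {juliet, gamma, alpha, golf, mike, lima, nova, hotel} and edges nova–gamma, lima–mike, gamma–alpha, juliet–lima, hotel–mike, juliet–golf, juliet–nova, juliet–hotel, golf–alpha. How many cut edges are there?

0

The edges on the cycle juliet-hotel-mike-lima-juliet are not bridges since each lies on that cycle.
Every edge lies on some cycle, so there are no bridges.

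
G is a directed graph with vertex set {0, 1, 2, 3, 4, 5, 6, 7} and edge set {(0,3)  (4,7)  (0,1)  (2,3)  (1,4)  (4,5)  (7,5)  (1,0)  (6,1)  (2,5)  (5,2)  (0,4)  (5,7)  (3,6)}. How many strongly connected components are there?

{0, 1, 2, 3, 4, 5, 6, 7} are all mutually reachable — one SCC of size 8.
That gives 1 strongly connected component.

1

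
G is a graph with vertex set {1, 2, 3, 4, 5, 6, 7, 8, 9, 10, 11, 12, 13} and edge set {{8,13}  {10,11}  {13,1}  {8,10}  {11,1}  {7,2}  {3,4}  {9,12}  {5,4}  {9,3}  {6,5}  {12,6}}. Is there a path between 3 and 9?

Yes

From 3 we can reach 3, 4, 5, 6, 9, 12, which includes 9.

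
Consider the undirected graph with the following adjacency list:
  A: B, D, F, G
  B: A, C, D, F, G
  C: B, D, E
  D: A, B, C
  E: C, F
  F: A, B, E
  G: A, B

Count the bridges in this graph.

The edges on the cycle A-F-E-C-D-A are not bridges since each lies on that cycle.
Every edge lies on some cycle, so there are no bridges.

0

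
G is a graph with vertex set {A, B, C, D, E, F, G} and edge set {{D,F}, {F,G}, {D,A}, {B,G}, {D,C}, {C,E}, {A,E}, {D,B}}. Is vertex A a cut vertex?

Deleting A leaves 1 component (was 1) (its neighbors D, E remain connected to each other), so A is not a cut vertex.

No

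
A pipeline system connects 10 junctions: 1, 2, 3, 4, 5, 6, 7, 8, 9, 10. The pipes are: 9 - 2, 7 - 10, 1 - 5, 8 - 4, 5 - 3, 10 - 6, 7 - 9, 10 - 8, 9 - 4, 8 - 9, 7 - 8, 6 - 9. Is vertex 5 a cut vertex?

Deleting 5 raises the number of components from 2 to 3, so 5 is a cut vertex.

Yes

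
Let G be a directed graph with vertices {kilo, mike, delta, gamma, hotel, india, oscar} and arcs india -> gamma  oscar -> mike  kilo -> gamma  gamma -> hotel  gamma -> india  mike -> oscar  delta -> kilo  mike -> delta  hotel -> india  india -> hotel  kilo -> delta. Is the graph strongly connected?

No

There is no directed path from delta to mike, so the graph is not strongly connected.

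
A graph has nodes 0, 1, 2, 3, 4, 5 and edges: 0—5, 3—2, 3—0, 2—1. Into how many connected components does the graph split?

2

4 is isolated — a component by itself.
Starting from 0 we can reach 0, 1, 2, 3, 5. That is one component of size 5.
Total: 2 components.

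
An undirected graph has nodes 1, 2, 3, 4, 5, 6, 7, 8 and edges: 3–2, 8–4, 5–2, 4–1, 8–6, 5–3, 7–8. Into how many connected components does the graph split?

2

Starting from 2 we can reach 2, 3, 5. That is one component of size 3.
Starting from 1 we can reach 1, 4, 6, 7, 8. That is one component of size 5.
Total: 2 components.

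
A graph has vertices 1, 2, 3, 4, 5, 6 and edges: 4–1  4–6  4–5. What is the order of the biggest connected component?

4

3 is isolated — a component by itself.
2 is isolated — a component by itself.
Starting from 1 we can reach 1, 4, 5, 6. That is one component of size 4.
The largest has 4 vertices.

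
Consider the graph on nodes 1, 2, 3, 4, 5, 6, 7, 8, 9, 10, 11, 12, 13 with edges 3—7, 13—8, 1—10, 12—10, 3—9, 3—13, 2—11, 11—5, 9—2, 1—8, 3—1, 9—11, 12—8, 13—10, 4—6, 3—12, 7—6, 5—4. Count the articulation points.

1

Removing 3 increases the component count from 1 to 2, so 3 is a cut vertex.
By contrast removing 7 leaves 1 component; it is not a cut vertex. No other vertex is a cut vertex either.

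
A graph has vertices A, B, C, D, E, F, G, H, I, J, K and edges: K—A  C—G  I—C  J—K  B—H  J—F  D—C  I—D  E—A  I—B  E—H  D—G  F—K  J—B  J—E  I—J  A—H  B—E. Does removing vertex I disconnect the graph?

Yes

Deleting I raises the number of components from 1 to 2, so I is a cut vertex.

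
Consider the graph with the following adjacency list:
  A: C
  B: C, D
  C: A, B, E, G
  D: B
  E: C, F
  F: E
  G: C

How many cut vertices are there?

Removing B increases the component count from 1 to 2, so B is a cut vertex.
Removing C increases the component count from 1 to 4, so C is a cut vertex.
Removing E increases the component count from 1 to 2, so E is a cut vertex.
By contrast removing F leaves 1 component; it is not a cut vertex. No other vertex is a cut vertex either.

3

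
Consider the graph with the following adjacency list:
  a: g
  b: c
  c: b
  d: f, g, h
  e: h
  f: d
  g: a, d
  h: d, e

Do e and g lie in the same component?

Yes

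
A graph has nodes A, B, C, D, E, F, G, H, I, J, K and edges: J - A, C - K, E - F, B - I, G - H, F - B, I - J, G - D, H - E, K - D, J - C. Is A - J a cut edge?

Removing A - J leaves no path between A and J: the component count goes from 1 to 2. So it is a bridge.

Yes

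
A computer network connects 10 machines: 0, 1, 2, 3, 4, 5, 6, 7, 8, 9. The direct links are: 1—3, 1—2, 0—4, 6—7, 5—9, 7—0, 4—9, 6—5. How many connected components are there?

3

8 is isolated — a component by itself.
Starting from 1 we can reach 1, 2, 3. That is one component of size 3.
Starting from 0 we can reach 0, 4, 5, 6, 7, 9. That is one component of size 6.
Total: 3 components.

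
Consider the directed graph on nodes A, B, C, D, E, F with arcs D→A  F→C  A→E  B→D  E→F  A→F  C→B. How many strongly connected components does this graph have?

1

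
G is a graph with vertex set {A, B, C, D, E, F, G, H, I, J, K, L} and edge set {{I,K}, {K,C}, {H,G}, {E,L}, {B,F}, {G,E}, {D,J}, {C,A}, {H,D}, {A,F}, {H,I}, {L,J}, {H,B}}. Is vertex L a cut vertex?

Deleting L leaves 1 component (was 1) (its neighbors E, J remain connected to each other), so L is not a cut vertex.

No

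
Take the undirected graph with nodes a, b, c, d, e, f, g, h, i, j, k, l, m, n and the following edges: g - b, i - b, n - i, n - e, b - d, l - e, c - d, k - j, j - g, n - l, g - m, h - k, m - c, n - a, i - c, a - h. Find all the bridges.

The edges on the cycle n-l-e-n are not bridges since each lies on that cycle.
Every edge lies on some cycle, so there are no bridges.

none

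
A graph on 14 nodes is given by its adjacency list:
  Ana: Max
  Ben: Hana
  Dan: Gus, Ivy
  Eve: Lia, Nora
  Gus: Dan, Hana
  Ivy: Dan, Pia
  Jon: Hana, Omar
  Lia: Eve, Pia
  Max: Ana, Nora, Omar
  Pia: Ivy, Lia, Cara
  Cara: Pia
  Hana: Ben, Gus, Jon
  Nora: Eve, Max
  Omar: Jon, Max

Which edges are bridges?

Ana-Max, Ben-Hana, Cara-Pia

The edges on the cycle Jon-Hana-Gus-Dan-Ivy-Pia-Lia-Eve-Nora-Max-Omar-Jon are not bridges since each lies on that cycle.
But removing Hana-Ben disconnects Hana from Ben; removing Max-Ana disconnects Max from Ana; removing Cara-Pia disconnects Cara from Pia — these are bridges.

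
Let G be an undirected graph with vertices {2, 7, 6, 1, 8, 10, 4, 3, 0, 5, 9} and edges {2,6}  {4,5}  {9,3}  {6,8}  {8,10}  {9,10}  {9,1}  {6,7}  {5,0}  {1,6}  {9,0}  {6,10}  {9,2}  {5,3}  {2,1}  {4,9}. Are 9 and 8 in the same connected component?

From 9 we can reach 0, 1, 2, 3, 4, 5, 6, 7, 8, 9, 10, which includes 8.

Yes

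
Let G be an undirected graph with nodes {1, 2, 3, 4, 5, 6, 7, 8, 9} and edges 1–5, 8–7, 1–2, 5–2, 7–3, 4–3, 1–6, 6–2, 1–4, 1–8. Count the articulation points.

Removing 1 increases the component count from 2 to 3, so 1 is a cut vertex.
By contrast removing 3 leaves 2 components; it is not a cut vertex. No other vertex is a cut vertex either.

1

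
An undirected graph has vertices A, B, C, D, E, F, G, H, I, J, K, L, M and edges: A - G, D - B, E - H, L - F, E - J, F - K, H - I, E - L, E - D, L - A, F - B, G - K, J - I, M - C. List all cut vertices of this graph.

Removing E increases the component count from 2 to 3, so E is a cut vertex.
By contrast removing A leaves 2 components; it is not a cut vertex. No other vertex is a cut vertex either.

E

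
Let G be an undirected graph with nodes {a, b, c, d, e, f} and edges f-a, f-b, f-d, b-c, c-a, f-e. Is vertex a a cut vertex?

No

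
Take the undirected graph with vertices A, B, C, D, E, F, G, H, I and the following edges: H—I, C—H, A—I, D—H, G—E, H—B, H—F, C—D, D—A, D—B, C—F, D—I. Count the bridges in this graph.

1

The edges on the cycle D-A-I-D are not bridges since each lies on that cycle.
But removing E—G disconnects E from G — this is a bridge.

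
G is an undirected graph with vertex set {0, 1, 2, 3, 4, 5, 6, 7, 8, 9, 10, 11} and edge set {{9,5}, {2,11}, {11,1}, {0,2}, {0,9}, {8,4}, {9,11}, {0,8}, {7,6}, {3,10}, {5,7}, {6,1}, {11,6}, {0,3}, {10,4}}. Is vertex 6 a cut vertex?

Deleting 6 leaves 1 component (was 1) (its neighbors 1, 7, 11 remain connected to each other), so 6 is not a cut vertex.

No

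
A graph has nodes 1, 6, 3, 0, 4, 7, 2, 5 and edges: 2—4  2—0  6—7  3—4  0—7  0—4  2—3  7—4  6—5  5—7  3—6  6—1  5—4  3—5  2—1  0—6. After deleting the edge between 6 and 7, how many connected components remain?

1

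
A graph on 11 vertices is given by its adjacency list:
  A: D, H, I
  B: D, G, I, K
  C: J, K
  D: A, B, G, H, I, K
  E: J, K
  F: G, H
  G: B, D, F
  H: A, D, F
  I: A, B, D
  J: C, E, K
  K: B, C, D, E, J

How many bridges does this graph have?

0

The edges on the cycle B-G-F-H-A-I-B are not bridges since each lies on that cycle.
Every edge lies on some cycle, so there are no bridges.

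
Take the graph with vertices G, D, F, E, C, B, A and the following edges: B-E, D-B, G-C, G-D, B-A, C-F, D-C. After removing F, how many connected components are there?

With F gone, the remaining components are: {A, B, C, D, E, G}.
That is 1 component.

1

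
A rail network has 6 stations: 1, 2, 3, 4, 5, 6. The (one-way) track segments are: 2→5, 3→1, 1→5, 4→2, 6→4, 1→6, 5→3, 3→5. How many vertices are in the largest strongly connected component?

6

{1, 2, 3, 4, 5, 6} are all mutually reachable — one SCC of size 6.
The largest has 6 vertices.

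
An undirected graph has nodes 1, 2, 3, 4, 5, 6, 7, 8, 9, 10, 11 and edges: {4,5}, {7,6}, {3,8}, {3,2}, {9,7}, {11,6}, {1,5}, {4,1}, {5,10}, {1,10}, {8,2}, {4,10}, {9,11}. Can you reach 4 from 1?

Yes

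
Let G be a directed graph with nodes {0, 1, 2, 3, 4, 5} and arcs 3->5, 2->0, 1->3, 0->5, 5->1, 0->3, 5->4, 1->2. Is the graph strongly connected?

No

There is no directed path from 4 to 3, so the graph is not strongly connected.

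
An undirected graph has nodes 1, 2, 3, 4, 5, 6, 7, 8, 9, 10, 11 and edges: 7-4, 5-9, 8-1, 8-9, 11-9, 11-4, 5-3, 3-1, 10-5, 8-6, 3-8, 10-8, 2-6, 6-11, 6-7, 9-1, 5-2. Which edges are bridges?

none

The edges on the cycle 10-5-3-1-9-8-10 are not bridges since each lies on that cycle.
Every edge lies on some cycle, so there are no bridges.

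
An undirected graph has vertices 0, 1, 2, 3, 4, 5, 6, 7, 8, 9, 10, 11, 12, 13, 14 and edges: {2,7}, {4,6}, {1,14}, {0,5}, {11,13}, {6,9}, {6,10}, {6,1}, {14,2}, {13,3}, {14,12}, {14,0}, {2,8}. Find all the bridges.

removing 0 - 5 disconnects 0 from 5; removing 6 - 4 disconnects 6 from 4; removing 1 - 6 disconnects 1 from 6; removing 2 - 8 disconnects 2 from 8 — these are bridges.
In total 13 edges are bridges.

0-14, 0-5, 1-14, 1-6, 10-6, 11-13, 12-14, 13-3, 14-2, 2-7, 2-8, 4-6, 6-9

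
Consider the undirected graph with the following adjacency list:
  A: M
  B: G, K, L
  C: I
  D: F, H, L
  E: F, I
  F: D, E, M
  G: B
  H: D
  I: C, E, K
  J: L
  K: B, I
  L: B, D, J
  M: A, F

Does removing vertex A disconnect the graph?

No

Deleting A leaves 1 component (was 1), so A is not a cut vertex.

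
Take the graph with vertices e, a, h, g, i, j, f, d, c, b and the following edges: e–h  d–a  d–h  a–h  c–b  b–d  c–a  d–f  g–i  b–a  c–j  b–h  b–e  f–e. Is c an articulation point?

Yes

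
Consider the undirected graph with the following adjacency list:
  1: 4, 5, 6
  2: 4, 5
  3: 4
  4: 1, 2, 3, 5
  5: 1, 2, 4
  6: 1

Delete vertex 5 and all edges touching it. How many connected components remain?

With 5 gone, the remaining components are: {1, 2, 3, 4, 6}.
That is 1 component.

1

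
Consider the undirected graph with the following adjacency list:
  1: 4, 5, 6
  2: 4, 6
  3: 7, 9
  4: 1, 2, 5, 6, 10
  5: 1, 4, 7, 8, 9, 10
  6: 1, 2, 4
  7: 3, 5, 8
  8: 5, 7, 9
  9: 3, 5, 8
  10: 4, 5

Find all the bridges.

none

The edges on the cycle 5-7-3-9-5 are not bridges since each lies on that cycle.
Every edge lies on some cycle, so there are no bridges.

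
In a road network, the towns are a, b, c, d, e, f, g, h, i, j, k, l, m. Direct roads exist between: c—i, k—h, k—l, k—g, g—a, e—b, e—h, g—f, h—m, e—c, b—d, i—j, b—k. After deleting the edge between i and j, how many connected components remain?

Before removal there is 1 component.
i—j is a bridge — removing it separates i's side from j's side.
After removal: 2 components.

2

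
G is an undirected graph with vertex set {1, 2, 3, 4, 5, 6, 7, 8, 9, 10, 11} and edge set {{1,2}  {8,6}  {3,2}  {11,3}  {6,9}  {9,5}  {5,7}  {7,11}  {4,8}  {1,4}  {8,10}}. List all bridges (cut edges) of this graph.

The edges on the cycle 1-4-8-6-9-5-7-11-3-2-1 are not bridges since each lies on that cycle.
But removing 8–10 disconnects 8 from 10 — this is a bridge.

10-8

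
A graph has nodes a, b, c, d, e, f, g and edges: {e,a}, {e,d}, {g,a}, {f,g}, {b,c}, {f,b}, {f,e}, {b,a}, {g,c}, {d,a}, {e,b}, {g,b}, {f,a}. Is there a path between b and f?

Yes

From b we can reach a, b, c, d, e, f, g, which includes f.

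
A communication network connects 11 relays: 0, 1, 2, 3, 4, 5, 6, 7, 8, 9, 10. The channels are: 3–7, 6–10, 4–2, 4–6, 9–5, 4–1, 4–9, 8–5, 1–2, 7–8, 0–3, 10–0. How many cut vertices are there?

Removing 4 increases the component count from 1 to 2, so 4 is a cut vertex.
By contrast removing 7 leaves 1 component; it is not a cut vertex. No other vertex is a cut vertex either.

1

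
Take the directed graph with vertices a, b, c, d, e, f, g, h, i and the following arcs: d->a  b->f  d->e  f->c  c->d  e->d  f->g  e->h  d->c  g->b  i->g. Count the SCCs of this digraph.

5

{b, f, g} are all mutually reachable — one SCC of size 3.
{c, d, e} are all mutually reachable — one SCC of size 3.
{i} is an SCC by itself.
{a} is an SCC by itself.
{h} is an SCC by itself.
That gives 5 strongly connected components.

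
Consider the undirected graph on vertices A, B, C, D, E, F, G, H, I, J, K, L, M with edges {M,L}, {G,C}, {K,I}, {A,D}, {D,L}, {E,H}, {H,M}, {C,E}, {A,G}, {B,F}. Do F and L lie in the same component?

No

The component containing F is {B, F}, and L is not in it.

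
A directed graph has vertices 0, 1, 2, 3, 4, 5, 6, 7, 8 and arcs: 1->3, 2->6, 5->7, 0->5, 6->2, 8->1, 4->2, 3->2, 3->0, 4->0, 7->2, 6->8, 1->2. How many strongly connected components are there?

2

{0, 1, 2, 3, 5, 6, 7, 8} are all mutually reachable — one SCC of size 8.
{4} is an SCC by itself.
That gives 2 strongly connected components.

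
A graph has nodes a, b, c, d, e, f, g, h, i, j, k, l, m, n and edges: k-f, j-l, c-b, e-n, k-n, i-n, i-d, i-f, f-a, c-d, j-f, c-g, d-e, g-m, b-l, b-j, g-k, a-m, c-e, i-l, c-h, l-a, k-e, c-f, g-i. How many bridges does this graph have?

The edges on the cycle c-g-i-d-c are not bridges since each lies on that cycle.
But removing h-c disconnects h from c — this is a bridge.

1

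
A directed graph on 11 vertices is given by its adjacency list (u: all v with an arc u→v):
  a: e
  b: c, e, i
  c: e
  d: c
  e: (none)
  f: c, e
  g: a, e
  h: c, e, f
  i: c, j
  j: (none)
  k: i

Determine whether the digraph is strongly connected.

No

There is no directed path from b to k, so the graph is not strongly connected.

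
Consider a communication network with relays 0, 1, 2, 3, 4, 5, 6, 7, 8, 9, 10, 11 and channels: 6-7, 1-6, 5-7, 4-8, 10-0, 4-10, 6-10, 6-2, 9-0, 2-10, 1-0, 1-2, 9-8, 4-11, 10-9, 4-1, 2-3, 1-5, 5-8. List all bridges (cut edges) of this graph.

The edges on the cycle 1-5-8-9-10-6-1 are not bridges since each lies on that cycle.
But removing 11-4 disconnects 11 from 4; removing 2-3 disconnects 2 from 3 — these are bridges.

11-4, 2-3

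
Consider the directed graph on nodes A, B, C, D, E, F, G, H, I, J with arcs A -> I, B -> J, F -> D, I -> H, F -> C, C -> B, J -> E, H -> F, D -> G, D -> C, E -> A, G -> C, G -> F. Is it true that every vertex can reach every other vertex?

Yes

From E we can reach every vertex (A, B, C, D, E, F, G, H, I, J), and every vertex can reach E (A, B, C, D, E, F, G, H, I, J). So the whole graph is one strongly connected component.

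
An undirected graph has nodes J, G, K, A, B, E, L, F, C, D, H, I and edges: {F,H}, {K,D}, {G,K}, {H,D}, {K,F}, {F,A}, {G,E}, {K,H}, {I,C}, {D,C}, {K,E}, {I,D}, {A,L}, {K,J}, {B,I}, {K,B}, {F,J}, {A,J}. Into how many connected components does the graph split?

Starting from A we can reach A, B, C, D, E, F, G, H, I, J, K, L. That is one component of size 12.
Total: 1 component.

1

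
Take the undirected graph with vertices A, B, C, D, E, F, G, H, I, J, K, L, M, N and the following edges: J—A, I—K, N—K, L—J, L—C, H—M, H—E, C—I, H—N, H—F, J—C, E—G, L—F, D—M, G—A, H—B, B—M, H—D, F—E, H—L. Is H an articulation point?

Yes

Deleting H raises the number of components from 1 to 2, so H is a cut vertex.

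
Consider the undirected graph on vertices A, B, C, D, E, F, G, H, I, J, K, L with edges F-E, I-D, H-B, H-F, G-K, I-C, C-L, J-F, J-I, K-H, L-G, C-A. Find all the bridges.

A-C, B-H, D-I, E-F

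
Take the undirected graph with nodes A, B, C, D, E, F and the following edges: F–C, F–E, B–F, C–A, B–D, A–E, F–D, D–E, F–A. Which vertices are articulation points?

none

Removing B, for instance, still leaves 1 component. No single vertex removal increases the component count — the graph has no articulation points.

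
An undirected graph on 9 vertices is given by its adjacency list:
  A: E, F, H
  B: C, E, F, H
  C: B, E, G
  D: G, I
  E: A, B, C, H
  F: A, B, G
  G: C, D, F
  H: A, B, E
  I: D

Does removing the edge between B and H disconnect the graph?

No

After removing B-H, the path B-E-H still connects them, so the edge is not a bridge.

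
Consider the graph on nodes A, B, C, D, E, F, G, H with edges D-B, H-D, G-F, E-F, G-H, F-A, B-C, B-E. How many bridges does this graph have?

The edges on the cycle G-H-D-B-E-F-G are not bridges since each lies on that cycle.
But removing B-C disconnects B from C; removing F-A disconnects F from A — these are bridges.
That makes 2 bridges.

2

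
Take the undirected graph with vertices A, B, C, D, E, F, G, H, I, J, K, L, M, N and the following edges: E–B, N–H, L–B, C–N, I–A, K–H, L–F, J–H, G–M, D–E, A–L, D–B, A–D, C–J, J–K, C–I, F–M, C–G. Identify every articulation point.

Removing C increases the component count from 1 to 2, so C is a cut vertex.
By contrast removing D leaves 1 component; it is not a cut vertex. No other vertex is a cut vertex either.

C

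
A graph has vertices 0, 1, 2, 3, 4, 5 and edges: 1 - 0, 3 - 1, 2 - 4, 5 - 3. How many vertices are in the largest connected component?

Starting from 2 we can reach 2, 4. That is one component of size 2.
Starting from 0 we can reach 0, 1, 3, 5. That is one component of size 4.
The largest has 4 vertices.

4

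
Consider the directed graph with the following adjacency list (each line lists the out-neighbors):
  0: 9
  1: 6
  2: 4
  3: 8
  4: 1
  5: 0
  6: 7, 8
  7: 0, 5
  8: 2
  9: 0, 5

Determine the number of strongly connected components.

{1, 2, 4, 6, 8} are all mutually reachable — one SCC of size 5.
{0, 5, 9} are all mutually reachable — one SCC of size 3.
{7} is an SCC by itself.
{3} is an SCC by itself.
That gives 4 strongly connected components.

4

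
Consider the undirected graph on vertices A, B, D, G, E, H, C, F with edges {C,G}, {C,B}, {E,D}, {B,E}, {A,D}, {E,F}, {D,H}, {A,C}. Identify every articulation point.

Removing C increases the component count from 1 to 2, so C is a cut vertex.
Removing D increases the component count from 1 to 2, so D is a cut vertex.
Removing E increases the component count from 1 to 2, so E is a cut vertex.
By contrast removing H leaves 1 component; it is not a cut vertex. No other vertex is a cut vertex either.

C, D, E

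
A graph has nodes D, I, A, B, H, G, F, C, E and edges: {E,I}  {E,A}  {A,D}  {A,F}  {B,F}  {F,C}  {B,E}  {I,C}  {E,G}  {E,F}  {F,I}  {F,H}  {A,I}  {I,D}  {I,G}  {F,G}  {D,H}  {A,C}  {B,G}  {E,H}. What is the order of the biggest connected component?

9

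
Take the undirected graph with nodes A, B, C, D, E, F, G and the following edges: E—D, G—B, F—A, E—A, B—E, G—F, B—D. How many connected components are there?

2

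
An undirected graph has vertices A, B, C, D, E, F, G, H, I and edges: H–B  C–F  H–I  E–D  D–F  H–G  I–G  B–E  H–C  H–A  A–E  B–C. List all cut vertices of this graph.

Removing H increases the component count from 1 to 2, so H is a cut vertex.
By contrast removing G leaves 1 component; it is not a cut vertex. No other vertex is a cut vertex either.

H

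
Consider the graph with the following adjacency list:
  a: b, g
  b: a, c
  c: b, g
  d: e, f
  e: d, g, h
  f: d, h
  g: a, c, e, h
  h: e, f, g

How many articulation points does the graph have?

Removing g increases the component count from 1 to 2, so g is a cut vertex.
By contrast removing e leaves 1 component; it is not a cut vertex. No other vertex is a cut vertex either.

1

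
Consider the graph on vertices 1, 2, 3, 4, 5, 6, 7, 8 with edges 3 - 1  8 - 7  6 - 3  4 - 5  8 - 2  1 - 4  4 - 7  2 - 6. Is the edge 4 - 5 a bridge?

Removing 4 - 5 leaves no path between 4 and 5: the component count goes from 1 to 2. So it is a bridge.

Yes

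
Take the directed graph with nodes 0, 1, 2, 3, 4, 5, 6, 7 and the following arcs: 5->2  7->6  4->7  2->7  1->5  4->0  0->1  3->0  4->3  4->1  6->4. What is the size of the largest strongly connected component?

{0, 1, 2, 3, 4, 5, 6, 7} are all mutually reachable — one SCC of size 8.
The largest has 8 vertices.

8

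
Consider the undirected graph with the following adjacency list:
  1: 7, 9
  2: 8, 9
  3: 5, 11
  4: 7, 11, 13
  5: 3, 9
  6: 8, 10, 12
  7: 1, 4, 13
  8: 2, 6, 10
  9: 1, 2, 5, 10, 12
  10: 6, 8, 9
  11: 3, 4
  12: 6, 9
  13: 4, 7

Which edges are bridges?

The edges on the cycle 7-13-4-7 are not bridges since each lies on that cycle.
Every edge lies on some cycle, so there are no bridges.

none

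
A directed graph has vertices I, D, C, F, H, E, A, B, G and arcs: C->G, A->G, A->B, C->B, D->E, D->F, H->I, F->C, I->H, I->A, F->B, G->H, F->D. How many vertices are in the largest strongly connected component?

{A, G, H, I} are all mutually reachable — one SCC of size 4.
{D, F} are all mutually reachable — one SCC of size 2.
{E} is an SCC by itself.
{C} is an SCC by itself.
{B} is an SCC by itself.
The largest has 4 vertices.

4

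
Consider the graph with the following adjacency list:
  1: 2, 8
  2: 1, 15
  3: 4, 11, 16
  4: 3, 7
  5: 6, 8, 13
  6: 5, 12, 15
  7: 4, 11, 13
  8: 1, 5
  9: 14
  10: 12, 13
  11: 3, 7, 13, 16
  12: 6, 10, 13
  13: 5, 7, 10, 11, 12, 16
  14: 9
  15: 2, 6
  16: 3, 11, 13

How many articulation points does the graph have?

1

Removing 13 increases the component count from 2 to 3, so 13 is a cut vertex.
By contrast removing 10 leaves 2 components; it is not a cut vertex. No other vertex is a cut vertex either.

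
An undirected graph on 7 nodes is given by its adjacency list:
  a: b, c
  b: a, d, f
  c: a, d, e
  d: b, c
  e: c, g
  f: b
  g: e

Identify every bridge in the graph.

b-f, c-e, e-g

The edges on the cycle d-b-a-c-d are not bridges since each lies on that cycle.
But removing c-e disconnects c from e; removing b-f disconnects b from f; removing e-g disconnects e from g — these are bridges.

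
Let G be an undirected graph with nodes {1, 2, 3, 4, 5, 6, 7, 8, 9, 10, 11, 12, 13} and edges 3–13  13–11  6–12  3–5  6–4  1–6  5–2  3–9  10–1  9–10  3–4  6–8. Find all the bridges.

11-13, 12-6, 13-3, 2-5, 3-5, 6-8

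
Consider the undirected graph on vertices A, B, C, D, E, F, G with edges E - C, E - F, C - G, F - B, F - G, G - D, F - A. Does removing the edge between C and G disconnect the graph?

After removing C - G, the path C-E-F-G still connects them, so the edge is not a bridge.

No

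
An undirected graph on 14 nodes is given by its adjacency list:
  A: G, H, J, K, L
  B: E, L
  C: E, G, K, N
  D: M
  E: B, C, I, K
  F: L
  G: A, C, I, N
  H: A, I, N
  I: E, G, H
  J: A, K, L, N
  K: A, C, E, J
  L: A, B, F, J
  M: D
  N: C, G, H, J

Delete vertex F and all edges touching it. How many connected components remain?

2

With F gone, the remaining components are: {D, M}; {A, B, C, E, G, H, I, J, K, L, N}.
That is 2 components.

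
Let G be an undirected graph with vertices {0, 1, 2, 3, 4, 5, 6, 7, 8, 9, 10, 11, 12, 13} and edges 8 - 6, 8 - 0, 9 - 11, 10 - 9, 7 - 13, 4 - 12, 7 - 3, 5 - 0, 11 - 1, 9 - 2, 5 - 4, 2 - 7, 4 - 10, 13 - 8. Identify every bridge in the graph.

1-11, 11-9, 12-4, 3-7, 6-8

The edges on the cycle 5-4-10-9-2-7-13-8-0-5 are not bridges since each lies on that cycle.
But removing 11 - 1 disconnects 11 from 1; removing 4 - 12 disconnects 4 from 12; removing 6 - 8 disconnects 6 from 8; removing 3 - 7 disconnects 3 from 7 — these are bridges.
In total 5 edges are bridges.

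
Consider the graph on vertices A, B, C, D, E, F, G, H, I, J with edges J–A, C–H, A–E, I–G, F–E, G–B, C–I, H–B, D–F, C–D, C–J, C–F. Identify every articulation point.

C

Removing C increases the component count from 1 to 2, so C is a cut vertex.
By contrast removing B leaves 1 component; it is not a cut vertex. No other vertex is a cut vertex either.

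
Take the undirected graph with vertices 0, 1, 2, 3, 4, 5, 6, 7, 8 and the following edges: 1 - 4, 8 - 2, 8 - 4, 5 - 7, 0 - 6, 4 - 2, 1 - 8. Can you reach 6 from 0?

Yes

From 0 we can reach 0, 6, which includes 6.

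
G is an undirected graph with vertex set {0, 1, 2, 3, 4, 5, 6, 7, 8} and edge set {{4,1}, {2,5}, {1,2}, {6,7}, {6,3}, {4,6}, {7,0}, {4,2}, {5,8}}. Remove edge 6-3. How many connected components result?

Before removal there is 1 component.
6-3 is a bridge — removing it separates 6's side from 3's side.
After removal: 2 components.

2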